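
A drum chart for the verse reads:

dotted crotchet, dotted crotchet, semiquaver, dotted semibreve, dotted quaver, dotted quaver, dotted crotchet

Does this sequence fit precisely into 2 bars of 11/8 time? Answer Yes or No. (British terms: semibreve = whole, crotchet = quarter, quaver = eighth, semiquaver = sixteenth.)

No

One bar of 11/8 = 22 sixteenth notes, so 2 bars = 44.
Working in sixteenth notes: dotted crotchet = 6; dotted crotchet = 6; semiquaver = 1; dotted semibreve = 24; dotted quaver = 3; dotted quaver = 3; dotted crotchet = 6.
Altogether 6 + 6 + 1 + 24 + 3 + 3 + 6 = 49.
49 exceeds 44, so the answer is No.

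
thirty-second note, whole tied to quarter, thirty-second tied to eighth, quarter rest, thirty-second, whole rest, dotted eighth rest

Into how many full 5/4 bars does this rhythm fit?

One bar of 5/4 = 40 thirty-second notes.
Express everything in thirty-second notes: thirty-second note = 1; whole tied to quarter (whole + quarter) = 40; thirty-second tied to eighth (thirty-second + eighth) = 5; quarter rest = 8; thirty-second = 1; whole rest = 32; dotted eighth rest = 6.
Total: 1 + 40 + 5 + 8 + 1 + 32 + 6 = 93.
93 ÷ 40 = 2 complete bars with 13 left over.

2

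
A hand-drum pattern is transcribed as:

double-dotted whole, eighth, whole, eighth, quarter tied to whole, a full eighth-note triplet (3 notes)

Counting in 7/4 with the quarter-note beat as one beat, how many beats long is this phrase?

One quarter-note beat = 2 eighth notes.
In eighth notes: double-dotted whole = 14; eighth = 1; whole = 8; eighth = 1; quarter tied to whole (quarter + whole) = 10; a full eighth-note triplet (3 notes) (three triplet eighths span one quarter) = 2.
Sum: 14 + 1 + 8 + 1 + 10 + 2 = 36.
36 ÷ 2 = 18 beats.

18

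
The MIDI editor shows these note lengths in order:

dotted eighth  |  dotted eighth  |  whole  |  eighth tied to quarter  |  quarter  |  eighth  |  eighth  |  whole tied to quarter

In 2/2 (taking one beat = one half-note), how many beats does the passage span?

7

One half-note beat = 8 sixteenth notes.
Each duration in sixteenth notes: dotted eighth = 3; dotted eighth = 3; whole = 16; eighth tied to quarter (eighth + quarter) = 6; quarter = 4; eighth = 2; eighth = 2; whole tied to quarter (whole + quarter) = 20.
Sum: 3 + 3 + 16 + 6 + 4 + 2 + 2 + 20 = 56.
56 ÷ 8 = 7 beats.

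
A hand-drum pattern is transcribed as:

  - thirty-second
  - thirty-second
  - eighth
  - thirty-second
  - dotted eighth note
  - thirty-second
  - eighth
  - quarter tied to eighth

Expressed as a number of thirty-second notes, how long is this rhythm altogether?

Convert each value to thirty-second notes: thirty-second = 1; thirty-second = 1; eighth = 4; thirty-second = 1; dotted eighth note = 6; thirty-second = 1; eighth = 4; quarter tied to eighth (quarter + eighth) = 12.
Altogether 1 + 1 + 4 + 1 + 6 + 1 + 4 + 12 = 30 thirty-second notes.

30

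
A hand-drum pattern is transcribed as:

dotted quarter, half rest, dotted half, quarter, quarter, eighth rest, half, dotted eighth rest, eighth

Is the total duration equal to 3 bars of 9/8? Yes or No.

One bar of 9/8 = 18 sixteenth notes, so 3 bars = 54.
In sixteenth notes: dotted quarter = 6; half rest = 8; dotted half = 12; quarter = 4; quarter = 4; eighth rest = 2; half = 8; dotted eighth rest = 3; eighth = 2.
Total: 6 + 8 + 12 + 4 + 4 + 2 + 8 + 3 + 2 = 49.
49 falls short of 54, so the answer is No.

No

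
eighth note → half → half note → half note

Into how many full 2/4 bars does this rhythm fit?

3

One bar of 2/4 = 4 eighth notes.
In eighth notes: eighth note = 1; half = 4; half note = 4; half note = 4.
Adding: 1 + 4 + 4 + 4 = 13.
13 ÷ 4 = 3 complete bars with 1 left over.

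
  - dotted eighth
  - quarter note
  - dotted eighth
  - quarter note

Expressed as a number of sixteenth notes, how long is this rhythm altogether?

14

Each duration in sixteenth notes: dotted eighth = 3; quarter note = 4; dotted eighth = 3; quarter note = 4.
Total: 3 + 4 + 3 + 4 = 14 sixteenth notes.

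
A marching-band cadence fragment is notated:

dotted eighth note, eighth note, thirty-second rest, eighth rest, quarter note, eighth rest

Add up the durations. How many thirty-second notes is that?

Convert each value to thirty-second notes: dotted eighth note = 6; eighth note = 4; thirty-second rest = 1; eighth rest = 4; quarter note = 8; eighth rest = 4.
Sum: 6 + 4 + 1 + 4 + 8 + 4 = 27 thirty-second notes.

27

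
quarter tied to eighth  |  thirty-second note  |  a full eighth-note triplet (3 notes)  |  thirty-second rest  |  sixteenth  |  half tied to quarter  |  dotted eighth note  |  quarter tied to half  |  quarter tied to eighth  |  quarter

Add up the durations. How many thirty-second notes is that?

98

Each duration in thirty-second notes: quarter tied to eighth (quarter + eighth) = 12; thirty-second note = 1; a full eighth-note triplet (3 notes) (three triplet eighths span one quarter) = 8; thirty-second rest = 1; sixteenth = 2; half tied to quarter (half + quarter) = 24; dotted eighth note = 6; quarter tied to half (quarter + half) = 24; quarter tied to eighth (quarter + eighth) = 12; quarter = 8.
Sum: 12 + 1 + 8 + 1 + 2 + 24 + 6 + 24 + 12 + 8 = 98 thirty-second notes.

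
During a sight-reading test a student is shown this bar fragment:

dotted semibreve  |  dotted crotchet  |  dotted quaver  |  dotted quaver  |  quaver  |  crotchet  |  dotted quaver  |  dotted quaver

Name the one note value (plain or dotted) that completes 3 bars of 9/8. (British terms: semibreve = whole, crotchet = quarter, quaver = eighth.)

3 bars of 9/8 = 54 sixteenth notes.
Each duration in sixteenth notes: dotted semibreve = 24; dotted crotchet = 6; dotted quaver = 3; dotted quaver = 3; quaver = 2; crotchet = 4; dotted quaver = 3; dotted quaver = 3.
Adding: 24 + 6 + 3 + 3 + 2 + 4 + 3 + 3 = 48.
Remaining: 54 − 48 = 6 sixteenth notes, which is a dotted quarter note.

dotted quarter note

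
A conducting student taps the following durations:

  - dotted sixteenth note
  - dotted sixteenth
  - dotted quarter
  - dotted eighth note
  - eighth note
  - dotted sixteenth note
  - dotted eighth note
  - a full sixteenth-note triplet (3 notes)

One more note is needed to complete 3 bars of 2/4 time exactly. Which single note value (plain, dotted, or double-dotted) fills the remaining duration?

3 bars of 2/4 = 48 thirty-second notes.
Express everything in thirty-second notes: dotted sixteenth note = 3; dotted sixteenth = 3; dotted quarter = 12; dotted eighth note = 6; eighth note = 4; dotted sixteenth note = 3; dotted eighth note = 6; a full sixteenth-note triplet (3 notes) (three triplet sixteenths span one eighth) = 4.
Sum: 3 + 3 + 12 + 6 + 4 + 3 + 6 + 4 = 41.
Remaining: 48 − 41 = 7 thirty-second notes, which is a double-dotted eighth note.

double-dotted eighth note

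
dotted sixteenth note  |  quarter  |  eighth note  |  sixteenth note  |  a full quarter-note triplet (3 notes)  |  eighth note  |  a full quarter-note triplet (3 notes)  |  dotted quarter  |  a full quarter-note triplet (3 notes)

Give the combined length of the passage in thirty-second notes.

81

Express everything in thirty-second notes: dotted sixteenth note = 3; quarter = 8; eighth note = 4; sixteenth note = 2; a full quarter-note triplet (3 notes) (three triplet quarters span one half) = 16; eighth note = 4; a full quarter-note triplet (3 notes) (three triplet quarters span one half) = 16; dotted quarter = 12; a full quarter-note triplet (3 notes) (three triplet quarters span one half) = 16.
Adding: 3 + 8 + 4 + 2 + 16 + 4 + 16 + 12 + 16 = 81 thirty-second notes.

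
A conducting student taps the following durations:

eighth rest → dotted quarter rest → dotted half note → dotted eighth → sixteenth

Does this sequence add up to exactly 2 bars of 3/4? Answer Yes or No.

One bar of 3/4 = 12 sixteenth notes, so 2 bars = 24.
Express everything in sixteenth notes: eighth rest = 2; dotted quarter rest = 6; dotted half note = 12; dotted eighth = 3; sixteenth = 1.
Sum: 2 + 6 + 12 + 3 + 1 = 24.
24 equals 24, so the answer is Yes.

Yes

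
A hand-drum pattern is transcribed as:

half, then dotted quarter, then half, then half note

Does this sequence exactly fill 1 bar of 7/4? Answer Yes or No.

One bar of 7/4 = 14 eighth notes.
Convert each value to eighth notes: half = 4; dotted quarter = 3; half = 4; half note = 4.
Sum: 4 + 3 + 4 + 4 = 15.
15 exceeds 14, so the answer is No.

No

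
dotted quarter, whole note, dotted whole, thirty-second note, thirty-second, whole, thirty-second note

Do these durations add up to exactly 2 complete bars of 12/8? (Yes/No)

No

One bar of 12/8 = 48 thirty-second notes, so 2 bars = 96.
Working in thirty-second notes: dotted quarter = 12; whole note = 32; dotted whole = 48; thirty-second note = 1; thirty-second = 1; whole = 32; thirty-second note = 1.
Total: 12 + 32 + 48 + 1 + 1 + 32 + 1 = 127.
127 exceeds 96, so the answer is No.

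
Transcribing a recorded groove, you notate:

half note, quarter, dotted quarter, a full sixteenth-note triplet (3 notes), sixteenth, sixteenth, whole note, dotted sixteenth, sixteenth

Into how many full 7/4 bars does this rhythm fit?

One bar of 7/4 = 56 thirty-second notes.
Convert each value to thirty-second notes: half note = 16; quarter = 8; dotted quarter = 12; a full sixteenth-note triplet (3 notes) (three triplet sixteenths span one eighth) = 4; sixteenth = 2; sixteenth = 2; whole note = 32; dotted sixteenth = 3; sixteenth = 2.
Sum: 16 + 8 + 12 + 4 + 2 + 2 + 32 + 3 + 2 = 81.
81 ÷ 56 = 1 complete bar with 25 left over.

1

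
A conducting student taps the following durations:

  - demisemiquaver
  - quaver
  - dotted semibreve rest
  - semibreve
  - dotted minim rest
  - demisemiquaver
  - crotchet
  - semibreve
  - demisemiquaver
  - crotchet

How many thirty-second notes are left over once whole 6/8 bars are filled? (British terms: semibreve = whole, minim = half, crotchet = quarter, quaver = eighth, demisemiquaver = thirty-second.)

One bar of 6/8 = 24 thirty-second notes.
Convert each value to thirty-second notes: demisemiquaver = 1; quaver = 4; dotted semibreve rest = 48; semibreve = 32; dotted minim rest = 24; demisemiquaver = 1; crotchet = 8; semibreve = 32; demisemiquaver = 1; crotchet = 8.
Adding: 1 + 4 + 48 + 32 + 24 + 1 + 8 + 32 + 1 + 8 = 159.
159 ÷ 24 = 6 complete bars with 15 thirty-second notes remaining.

15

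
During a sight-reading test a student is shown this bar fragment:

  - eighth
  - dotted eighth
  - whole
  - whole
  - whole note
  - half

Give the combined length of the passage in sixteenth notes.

Express everything in sixteenth notes: eighth = 2; dotted eighth = 3; whole = 16; whole = 16; whole note = 16; half = 8.
Sum: 2 + 3 + 16 + 16 + 16 + 8 = 61 sixteenth notes.

61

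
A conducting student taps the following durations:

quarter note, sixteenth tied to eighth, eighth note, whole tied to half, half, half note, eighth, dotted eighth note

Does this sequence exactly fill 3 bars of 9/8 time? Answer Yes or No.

One bar of 9/8 = 18 sixteenth notes, so 3 bars = 54.
Convert each value to sixteenth notes: quarter note = 4; sixteenth tied to eighth (sixteenth + eighth) = 3; eighth note = 2; whole tied to half (whole + half) = 24; half = 8; half note = 8; eighth = 2; dotted eighth note = 3.
Adding: 4 + 3 + 2 + 24 + 8 + 8 + 2 + 3 = 54.
54 equals 54, so the answer is Yes.

Yes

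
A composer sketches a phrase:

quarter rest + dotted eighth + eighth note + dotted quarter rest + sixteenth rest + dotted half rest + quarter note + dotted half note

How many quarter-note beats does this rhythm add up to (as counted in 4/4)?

11

One quarter-note beat = 4 sixteenth notes.
Each duration in sixteenth notes: quarter rest = 4; dotted eighth = 3; eighth note = 2; dotted quarter rest = 6; sixteenth rest = 1; dotted half rest = 12; quarter note = 4; dotted half note = 12.
Adding: 4 + 3 + 2 + 6 + 1 + 12 + 4 + 12 = 44.
44 ÷ 4 = 11 beats.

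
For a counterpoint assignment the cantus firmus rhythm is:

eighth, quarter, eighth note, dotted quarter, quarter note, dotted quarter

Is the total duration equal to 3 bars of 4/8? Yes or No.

Yes

One bar of 4/8 = 4 eighth notes, so 3 bars = 12.
Working in eighth notes: eighth = 1; quarter = 2; eighth note = 1; dotted quarter = 3; quarter note = 2; dotted quarter = 3.
Total: 1 + 2 + 1 + 3 + 2 + 3 = 12.
12 equals 12, so the answer is Yes.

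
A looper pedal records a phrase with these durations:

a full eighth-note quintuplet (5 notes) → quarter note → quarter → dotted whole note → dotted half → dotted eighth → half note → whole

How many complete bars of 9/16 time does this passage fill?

8

One bar of 9/16 = 9 sixteenth notes.
Express everything in sixteenth notes: a full eighth-note quintuplet (5 notes) (five quintuplet eighths span one half) = 8; quarter note = 4; quarter = 4; dotted whole note = 24; dotted half = 12; dotted eighth = 3; half note = 8; whole = 16.
Adding: 8 + 4 + 4 + 24 + 12 + 3 + 8 + 16 = 79.
79 ÷ 9 = 8 complete bars with 7 left over.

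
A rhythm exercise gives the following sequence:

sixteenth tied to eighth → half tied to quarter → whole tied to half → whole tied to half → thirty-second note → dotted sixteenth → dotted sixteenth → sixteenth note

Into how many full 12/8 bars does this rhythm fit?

One bar of 12/8 = 48 thirty-second notes.
Express everything in thirty-second notes: sixteenth tied to eighth (sixteenth + eighth) = 6; half tied to quarter (half + quarter) = 24; whole tied to half (whole + half) = 48; whole tied to half (whole + half) = 48; thirty-second note = 1; dotted sixteenth = 3; dotted sixteenth = 3; sixteenth note = 2.
Adding: 6 + 24 + 48 + 48 + 1 + 3 + 3 + 2 = 135.
135 ÷ 48 = 2 complete bars with 39 left over.

2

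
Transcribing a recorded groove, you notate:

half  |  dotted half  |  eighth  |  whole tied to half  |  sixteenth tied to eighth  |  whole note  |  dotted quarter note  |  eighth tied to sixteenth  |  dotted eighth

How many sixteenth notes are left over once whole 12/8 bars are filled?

One bar of 12/8 = 24 sixteenth notes.
Express everything in sixteenth notes: half = 8; dotted half = 12; eighth = 2; whole tied to half (whole + half) = 24; sixteenth tied to eighth (sixteenth + eighth) = 3; whole note = 16; dotted quarter note = 6; eighth tied to sixteenth (eighth + sixteenth) = 3; dotted eighth = 3.
Sum: 8 + 12 + 2 + 24 + 3 + 16 + 6 + 3 + 3 = 77.
77 ÷ 24 = 3 complete bars with 5 sixteenth notes remaining.

5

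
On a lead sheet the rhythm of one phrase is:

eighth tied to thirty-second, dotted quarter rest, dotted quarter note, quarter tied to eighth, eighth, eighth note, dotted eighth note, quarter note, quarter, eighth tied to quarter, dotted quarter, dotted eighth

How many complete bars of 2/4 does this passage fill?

One bar of 2/4 = 16 thirty-second notes.
Express everything in thirty-second notes: eighth tied to thirty-second (eighth + thirty-second) = 5; dotted quarter rest = 12; dotted quarter note = 12; quarter tied to eighth (quarter + eighth) = 12; eighth = 4; eighth note = 4; dotted eighth note = 6; quarter note = 8; quarter = 8; eighth tied to quarter (eighth + quarter) = 12; dotted quarter = 12; dotted eighth = 6.
Adding: 5 + 12 + 12 + 12 + 4 + 4 + 6 + 8 + 8 + 12 + 12 + 6 = 101.
101 ÷ 16 = 6 complete bars with 5 left over.

6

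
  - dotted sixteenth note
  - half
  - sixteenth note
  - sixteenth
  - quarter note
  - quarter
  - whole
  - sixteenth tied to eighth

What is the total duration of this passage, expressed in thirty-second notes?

77

Working in thirty-second notes: dotted sixteenth note = 3; half = 16; sixteenth note = 2; sixteenth = 2; quarter note = 8; quarter = 8; whole = 32; sixteenth tied to eighth (sixteenth + eighth) = 6.
Sum: 3 + 16 + 2 + 2 + 8 + 8 + 32 + 6 = 77 thirty-second notes.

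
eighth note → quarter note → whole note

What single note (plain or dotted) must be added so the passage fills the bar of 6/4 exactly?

eighth note

The bar of 6/4 = 12 eighth notes.
Express everything in eighth notes: eighth note = 1; quarter note = 2; whole note = 8.
Sum: 1 + 2 + 8 = 11.
Remaining: 12 − 11 = 1 eighth note, which is a eighth note.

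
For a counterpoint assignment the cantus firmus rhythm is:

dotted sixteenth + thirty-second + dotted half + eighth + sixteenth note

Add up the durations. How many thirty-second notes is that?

Express everything in thirty-second notes: dotted sixteenth = 3; thirty-second = 1; dotted half = 24; eighth = 4; sixteenth note = 2.
Total: 3 + 1 + 24 + 4 + 2 = 34 thirty-second notes.

34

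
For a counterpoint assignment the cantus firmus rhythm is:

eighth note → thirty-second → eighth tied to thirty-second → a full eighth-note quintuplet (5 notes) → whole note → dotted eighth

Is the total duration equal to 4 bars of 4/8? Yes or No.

Yes

One bar of 4/8 = 16 thirty-second notes, so 4 bars = 64.
Express everything in thirty-second notes: eighth note = 4; thirty-second = 1; eighth tied to thirty-second (eighth + thirty-second) = 5; a full eighth-note quintuplet (5 notes) (five quintuplet eighths span one half) = 16; whole note = 32; dotted eighth = 6.
Total: 4 + 1 + 5 + 16 + 32 + 6 = 64.
64 equals 64, so the answer is Yes.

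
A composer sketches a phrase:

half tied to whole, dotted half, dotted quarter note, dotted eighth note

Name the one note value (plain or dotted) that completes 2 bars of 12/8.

dotted eighth note

2 bars of 12/8 = 48 sixteenth notes.
In sixteenth notes: half tied to whole (half + whole) = 24; dotted half = 12; dotted quarter note = 6; dotted eighth note = 3.
Sum: 24 + 12 + 6 + 3 = 45.
Remaining: 48 − 45 = 3 sixteenth notes, which is a dotted eighth note.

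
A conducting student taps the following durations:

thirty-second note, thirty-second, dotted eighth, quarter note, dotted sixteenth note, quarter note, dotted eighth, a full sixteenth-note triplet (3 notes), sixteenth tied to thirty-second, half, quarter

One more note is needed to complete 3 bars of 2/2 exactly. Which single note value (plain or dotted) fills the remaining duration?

3 bars of 2/2 = 96 thirty-second notes.
Each duration in thirty-second notes: thirty-second note = 1; thirty-second = 1; dotted eighth = 6; quarter note = 8; dotted sixteenth note = 3; quarter note = 8; dotted eighth = 6; a full sixteenth-note triplet (3 notes) (three triplet sixteenths span one eighth) = 4; sixteenth tied to thirty-second (sixteenth + thirty-second) = 3; half = 16; quarter = 8.
Sum: 1 + 1 + 6 + 8 + 3 + 8 + 6 + 4 + 3 + 16 + 8 = 64.
Remaining: 96 − 64 = 32 thirty-second notes, which is a whole note.

whole note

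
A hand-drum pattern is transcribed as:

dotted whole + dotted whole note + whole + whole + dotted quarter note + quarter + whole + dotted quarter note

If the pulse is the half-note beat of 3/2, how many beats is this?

14

One half-note beat = 4 eighth notes.
Each duration in eighth notes: dotted whole = 12; dotted whole note = 12; whole = 8; whole = 8; dotted quarter note = 3; quarter = 2; whole = 8; dotted quarter note = 3.
Altogether 12 + 12 + 8 + 8 + 3 + 2 + 8 + 3 = 56.
56 ÷ 4 = 14 beats.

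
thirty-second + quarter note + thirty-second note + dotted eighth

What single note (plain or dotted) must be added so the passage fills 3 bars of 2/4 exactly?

3 bars of 2/4 = 48 thirty-second notes.
Each duration in thirty-second notes: thirty-second = 1; quarter note = 8; thirty-second note = 1; dotted eighth = 6.
Altogether 1 + 8 + 1 + 6 = 16.
Remaining: 48 − 16 = 32 thirty-second notes, which is a whole note.

whole note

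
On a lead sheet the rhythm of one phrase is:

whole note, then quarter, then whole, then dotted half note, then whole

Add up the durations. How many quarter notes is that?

16

Each duration in quarter notes: whole note = 4; quarter = 1; whole = 4; dotted half note = 3; whole = 4.
Altogether 4 + 1 + 4 + 3 + 4 = 16 quarter notes.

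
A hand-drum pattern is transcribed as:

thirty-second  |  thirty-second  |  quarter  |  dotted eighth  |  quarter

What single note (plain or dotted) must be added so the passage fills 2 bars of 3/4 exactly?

dotted half note

2 bars of 3/4 = 48 thirty-second notes.
Convert each value to thirty-second notes: thirty-second = 1; thirty-second = 1; quarter = 8; dotted eighth = 6; quarter = 8.
Sum: 1 + 1 + 8 + 6 + 8 = 24.
Remaining: 48 − 24 = 24 thirty-second notes, which is a dotted half note.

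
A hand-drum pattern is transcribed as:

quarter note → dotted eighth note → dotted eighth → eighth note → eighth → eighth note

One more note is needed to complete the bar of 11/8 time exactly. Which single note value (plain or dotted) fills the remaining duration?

The bar of 11/8 = 22 sixteenth notes.
Convert each value to sixteenth notes: quarter note = 4; dotted eighth note = 3; dotted eighth = 3; eighth note = 2; eighth = 2; eighth note = 2.
Sum: 4 + 3 + 3 + 2 + 2 + 2 = 16.
Remaining: 22 − 16 = 6 sixteenth notes, which is a dotted quarter note.

dotted quarter note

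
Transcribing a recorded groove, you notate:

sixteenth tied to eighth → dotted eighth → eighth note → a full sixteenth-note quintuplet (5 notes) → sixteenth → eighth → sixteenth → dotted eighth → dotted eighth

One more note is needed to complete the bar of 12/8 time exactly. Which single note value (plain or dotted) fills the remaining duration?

eighth note

The bar of 12/8 = 24 sixteenth notes.
Express everything in sixteenth notes: sixteenth tied to eighth (sixteenth + eighth) = 3; dotted eighth = 3; eighth note = 2; a full sixteenth-note quintuplet (5 notes) (five quintuplet sixteenths span one quarter) = 4; sixteenth = 1; eighth = 2; sixteenth = 1; dotted eighth = 3; dotted eighth = 3.
Sum: 3 + 3 + 2 + 4 + 1 + 2 + 1 + 3 + 3 = 22.
Remaining: 24 − 22 = 2 sixteenth notes, which is a eighth note.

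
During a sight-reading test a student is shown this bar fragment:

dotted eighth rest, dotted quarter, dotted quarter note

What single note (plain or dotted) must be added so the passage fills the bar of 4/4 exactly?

The bar of 4/4 = 16 sixteenth notes.
Convert each value to sixteenth notes: dotted eighth rest = 3; dotted quarter = 6; dotted quarter note = 6.
Altogether 3 + 6 + 6 = 15.
Remaining: 16 − 15 = 1 sixteenth note, which is a sixteenth note.

sixteenth note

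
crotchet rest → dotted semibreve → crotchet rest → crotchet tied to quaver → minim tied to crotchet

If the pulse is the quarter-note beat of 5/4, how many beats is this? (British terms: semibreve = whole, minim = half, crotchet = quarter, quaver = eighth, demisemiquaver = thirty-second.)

12.5

One quarter-note beat = 2 eighth notes.
Each duration in eighth notes: crotchet rest = 2; dotted semibreve = 12; crotchet rest = 2; crotchet tied to quaver (crotchet + quaver) = 3; minim tied to crotchet (minim + crotchet) = 6.
Altogether 2 + 12 + 2 + 3 + 6 = 25.
25 ÷ 2 = 12.5 beats.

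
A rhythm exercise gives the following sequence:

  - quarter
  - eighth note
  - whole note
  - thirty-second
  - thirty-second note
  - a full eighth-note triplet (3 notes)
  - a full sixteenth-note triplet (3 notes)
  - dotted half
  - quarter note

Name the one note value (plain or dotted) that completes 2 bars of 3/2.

2 bars of 3/2 = 96 thirty-second notes.
Express everything in thirty-second notes: quarter = 8; eighth note = 4; whole note = 32; thirty-second = 1; thirty-second note = 1; a full eighth-note triplet (3 notes) (three triplet eighths span one quarter) = 8; a full sixteenth-note triplet (3 notes) (three triplet sixteenths span one eighth) = 4; dotted half = 24; quarter note = 8.
Altogether 8 + 4 + 32 + 1 + 1 + 8 + 4 + 24 + 8 = 90.
Remaining: 96 − 90 = 6 thirty-second notes, which is a dotted eighth note.

dotted eighth note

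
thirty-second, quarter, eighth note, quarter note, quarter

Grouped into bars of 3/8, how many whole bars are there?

One bar of 3/8 = 12 thirty-second notes.
Working in thirty-second notes: thirty-second = 1; quarter = 8; eighth note = 4; quarter note = 8; quarter = 8.
Adding: 1 + 8 + 4 + 8 + 8 = 29.
29 ÷ 12 = 2 complete bars with 5 left over.

2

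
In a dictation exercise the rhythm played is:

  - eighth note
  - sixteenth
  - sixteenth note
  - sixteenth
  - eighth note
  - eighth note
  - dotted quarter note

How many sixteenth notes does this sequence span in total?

Each duration in sixteenth notes: eighth note = 2; sixteenth = 1; sixteenth note = 1; sixteenth = 1; eighth note = 2; eighth note = 2; dotted quarter note = 6.
Altogether 2 + 1 + 1 + 1 + 2 + 2 + 6 = 15 sixteenth notes.

15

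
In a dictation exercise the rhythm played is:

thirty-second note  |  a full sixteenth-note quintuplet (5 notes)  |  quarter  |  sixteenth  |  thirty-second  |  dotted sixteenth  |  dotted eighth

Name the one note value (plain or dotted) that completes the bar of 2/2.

The bar of 2/2 = 32 thirty-second notes.
In thirty-second notes: thirty-second note = 1; a full sixteenth-note quintuplet (5 notes) (five quintuplet sixteenths span one quarter) = 8; quarter = 8; sixteenth = 2; thirty-second = 1; dotted sixteenth = 3; dotted eighth = 6.
Total: 1 + 8 + 8 + 2 + 1 + 3 + 6 = 29.
Remaining: 32 − 29 = 3 thirty-second notes, which is a dotted sixteenth note.

dotted sixteenth note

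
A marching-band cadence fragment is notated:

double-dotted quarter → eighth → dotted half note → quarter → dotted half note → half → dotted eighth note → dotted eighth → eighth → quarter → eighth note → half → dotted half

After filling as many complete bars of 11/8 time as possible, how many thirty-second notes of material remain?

26

One bar of 11/8 = 22 sixteenth notes.
Each duration in sixteenth notes: double-dotted quarter = 7; eighth = 2; dotted half note = 12; quarter = 4; dotted half note = 12; half = 8; dotted eighth note = 3; dotted eighth = 3; eighth = 2; quarter = 4; eighth note = 2; half = 8; dotted half = 12.
Altogether 7 + 2 + 12 + 4 + 12 + 8 + 3 + 3 + 2 + 4 + 2 + 8 + 12 = 79.
79 ÷ 22 = 3 complete bars with 13 sixteenth notes remaining = 26 thirty-second notes.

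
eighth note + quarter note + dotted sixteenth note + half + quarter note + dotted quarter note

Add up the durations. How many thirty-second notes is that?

Working in thirty-second notes: eighth note = 4; quarter note = 8; dotted sixteenth note = 3; half = 16; quarter note = 8; dotted quarter note = 12.
Adding: 4 + 8 + 3 + 16 + 8 + 12 = 51 thirty-second notes.

51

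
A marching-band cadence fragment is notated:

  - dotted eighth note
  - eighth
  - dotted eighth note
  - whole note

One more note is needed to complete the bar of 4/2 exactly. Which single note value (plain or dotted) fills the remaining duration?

The bar of 4/2 = 32 sixteenth notes.
In sixteenth notes: dotted eighth note = 3; eighth = 2; dotted eighth note = 3; whole note = 16.
Adding: 3 + 2 + 3 + 16 = 24.
Remaining: 32 − 24 = 8 sixteenth notes, which is a half note.

half note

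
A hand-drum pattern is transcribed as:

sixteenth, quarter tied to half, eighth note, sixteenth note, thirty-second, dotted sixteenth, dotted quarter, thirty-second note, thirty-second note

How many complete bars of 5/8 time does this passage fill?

2

One bar of 5/8 = 20 thirty-second notes.
Express everything in thirty-second notes: sixteenth = 2; quarter tied to half (quarter + half) = 24; eighth note = 4; sixteenth note = 2; thirty-second = 1; dotted sixteenth = 3; dotted quarter = 12; thirty-second note = 1; thirty-second note = 1.
Sum: 2 + 24 + 4 + 2 + 1 + 3 + 12 + 1 + 1 = 50.
50 ÷ 20 = 2 complete bars with 10 left over.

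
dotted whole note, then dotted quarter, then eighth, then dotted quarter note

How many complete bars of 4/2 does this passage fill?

1

One bar of 4/2 = 16 eighth notes.
Working in eighth notes: dotted whole note = 12; dotted quarter = 3; eighth = 1; dotted quarter note = 3.
Sum: 12 + 3 + 1 + 3 = 19.
19 ÷ 16 = 1 complete bar with 3 left over.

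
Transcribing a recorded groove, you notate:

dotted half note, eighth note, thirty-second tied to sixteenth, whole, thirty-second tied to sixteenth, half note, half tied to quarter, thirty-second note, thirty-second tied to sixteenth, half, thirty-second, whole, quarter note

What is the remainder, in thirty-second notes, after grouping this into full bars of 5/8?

One bar of 5/8 = 20 thirty-second notes.
Working in thirty-second notes: dotted half note = 24; eighth note = 4; thirty-second tied to sixteenth (thirty-second + sixteenth) = 3; whole = 32; thirty-second tied to sixteenth (thirty-second + sixteenth) = 3; half note = 16; half tied to quarter (half + quarter) = 24; thirty-second note = 1; thirty-second tied to sixteenth (thirty-second + sixteenth) = 3; half = 16; thirty-second = 1; whole = 32; quarter note = 8.
Sum: 24 + 4 + 3 + 32 + 3 + 16 + 24 + 1 + 3 + 16 + 1 + 32 + 8 = 167.
167 ÷ 20 = 8 complete bars with 7 thirty-second notes remaining.

7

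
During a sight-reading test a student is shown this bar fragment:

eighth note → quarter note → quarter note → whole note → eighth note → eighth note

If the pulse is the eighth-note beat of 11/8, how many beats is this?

15

One eighth-note beat = 2 sixteenth notes.
Express everything in sixteenth notes: eighth note = 2; quarter note = 4; quarter note = 4; whole note = 16; eighth note = 2; eighth note = 2.
Sum: 2 + 4 + 4 + 16 + 2 + 2 = 30.
30 ÷ 2 = 15 beats.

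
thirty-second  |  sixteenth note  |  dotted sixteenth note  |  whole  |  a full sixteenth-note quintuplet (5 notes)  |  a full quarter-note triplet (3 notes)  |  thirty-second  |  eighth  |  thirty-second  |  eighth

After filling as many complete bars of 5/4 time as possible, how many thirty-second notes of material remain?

One bar of 5/4 = 40 thirty-second notes.
Working in thirty-second notes: thirty-second = 1; sixteenth note = 2; dotted sixteenth note = 3; whole = 32; a full sixteenth-note quintuplet (5 notes) (five quintuplet sixteenths span one quarter) = 8; a full quarter-note triplet (3 notes) (three triplet quarters span one half) = 16; thirty-second = 1; eighth = 4; thirty-second = 1; eighth = 4.
Altogether 1 + 2 + 3 + 32 + 8 + 16 + 1 + 4 + 1 + 4 = 72.
72 ÷ 40 = 1 complete bar with 32 thirty-second notes remaining.

32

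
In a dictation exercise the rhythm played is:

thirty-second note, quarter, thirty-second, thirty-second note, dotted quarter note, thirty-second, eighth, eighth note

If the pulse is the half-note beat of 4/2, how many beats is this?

One half-note beat = 16 thirty-second notes.
Express everything in thirty-second notes: thirty-second note = 1; quarter = 8; thirty-second = 1; thirty-second note = 1; dotted quarter note = 12; thirty-second = 1; eighth = 4; eighth note = 4.
Altogether 1 + 8 + 1 + 1 + 12 + 1 + 4 + 4 = 32.
32 ÷ 16 = 2 beats.

2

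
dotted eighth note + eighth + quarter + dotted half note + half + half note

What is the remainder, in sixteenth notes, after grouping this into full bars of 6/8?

1

One bar of 6/8 = 12 sixteenth notes.
Express everything in sixteenth notes: dotted eighth note = 3; eighth = 2; quarter = 4; dotted half note = 12; half = 8; half note = 8.
Altogether 3 + 2 + 4 + 12 + 8 + 8 = 37.
37 ÷ 12 = 3 complete bars with 1 sixteenth note remaining.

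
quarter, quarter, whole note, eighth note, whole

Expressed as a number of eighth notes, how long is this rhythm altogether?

21

Each duration in eighth notes: quarter = 2; quarter = 2; whole note = 8; eighth note = 1; whole = 8.
Total: 2 + 2 + 8 + 1 + 8 = 21 eighth notes.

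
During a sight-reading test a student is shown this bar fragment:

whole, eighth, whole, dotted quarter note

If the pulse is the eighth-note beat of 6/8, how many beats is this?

20

One eighth-note beat = 2 sixteenth notes.
Working in sixteenth notes: whole = 16; eighth = 2; whole = 16; dotted quarter note = 6.
Altogether 16 + 2 + 16 + 6 = 40.
40 ÷ 2 = 20 beats.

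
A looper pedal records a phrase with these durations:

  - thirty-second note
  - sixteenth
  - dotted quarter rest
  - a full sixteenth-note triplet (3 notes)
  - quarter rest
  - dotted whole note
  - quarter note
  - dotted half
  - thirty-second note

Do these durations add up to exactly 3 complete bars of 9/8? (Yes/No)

One bar of 9/8 = 36 thirty-second notes, so 3 bars = 108.
Working in thirty-second notes: thirty-second note = 1; sixteenth = 2; dotted quarter rest = 12; a full sixteenth-note triplet (3 notes) (three triplet sixteenths span one eighth) = 4; quarter rest = 8; dotted whole note = 48; quarter note = 8; dotted half = 24; thirty-second note = 1.
Total: 1 + 2 + 12 + 4 + 8 + 48 + 8 + 24 + 1 = 108.
108 equals 108, so the answer is Yes.

Yes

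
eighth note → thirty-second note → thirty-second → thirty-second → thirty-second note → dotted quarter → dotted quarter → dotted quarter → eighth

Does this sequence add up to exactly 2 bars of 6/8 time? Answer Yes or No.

Yes

One bar of 6/8 = 24 thirty-second notes, so 2 bars = 48.
Convert each value to thirty-second notes: eighth note = 4; thirty-second note = 1; thirty-second = 1; thirty-second = 1; thirty-second note = 1; dotted quarter = 12; dotted quarter = 12; dotted quarter = 12; eighth = 4.
Adding: 4 + 1 + 1 + 1 + 1 + 12 + 12 + 12 + 4 = 48.
48 equals 48, so the answer is Yes.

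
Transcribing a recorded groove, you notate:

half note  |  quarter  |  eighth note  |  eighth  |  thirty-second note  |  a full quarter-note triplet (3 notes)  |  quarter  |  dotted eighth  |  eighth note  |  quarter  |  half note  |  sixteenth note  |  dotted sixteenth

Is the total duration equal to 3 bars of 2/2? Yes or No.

Yes

One bar of 2/2 = 32 thirty-second notes, so 3 bars = 96.
Express everything in thirty-second notes: half note = 16; quarter = 8; eighth note = 4; eighth = 4; thirty-second note = 1; a full quarter-note triplet (3 notes) (three triplet quarters span one half) = 16; quarter = 8; dotted eighth = 6; eighth note = 4; quarter = 8; half note = 16; sixteenth note = 2; dotted sixteenth = 3.
Adding: 16 + 8 + 4 + 4 + 1 + 16 + 8 + 6 + 4 + 8 + 16 + 2 + 3 = 96.
96 equals 96, so the answer is Yes.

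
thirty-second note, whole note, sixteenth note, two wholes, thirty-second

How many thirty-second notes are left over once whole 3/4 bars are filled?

4

One bar of 3/4 = 24 thirty-second notes.
Express everything in thirty-second notes: thirty-second note = 1; whole note = 32; sixteenth note = 2; whole = 32; whole = 32; thirty-second = 1.
Altogether 1 + 32 + 2 + 32 + 32 + 1 = 100.
100 ÷ 24 = 4 complete bars with 4 thirty-second notes remaining.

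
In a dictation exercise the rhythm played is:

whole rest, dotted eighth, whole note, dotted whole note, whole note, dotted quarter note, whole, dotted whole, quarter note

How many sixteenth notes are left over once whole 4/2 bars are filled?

One bar of 4/2 = 32 sixteenth notes.
Working in sixteenth notes: whole rest = 16; dotted eighth = 3; whole note = 16; dotted whole note = 24; whole note = 16; dotted quarter note = 6; whole = 16; dotted whole = 24; quarter note = 4.
Altogether 16 + 3 + 16 + 24 + 16 + 6 + 16 + 24 + 4 = 125.
125 ÷ 32 = 3 complete bars with 29 sixteenth notes remaining.

29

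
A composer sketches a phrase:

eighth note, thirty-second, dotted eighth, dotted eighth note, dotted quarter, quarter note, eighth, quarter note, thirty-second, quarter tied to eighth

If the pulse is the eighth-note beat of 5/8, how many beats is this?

15.5

One eighth-note beat = 4 thirty-second notes.
Each duration in thirty-second notes: eighth note = 4; thirty-second = 1; dotted eighth = 6; dotted eighth note = 6; dotted quarter = 12; quarter note = 8; eighth = 4; quarter note = 8; thirty-second = 1; quarter tied to eighth (quarter + eighth) = 12.
Altogether 4 + 1 + 6 + 6 + 12 + 8 + 4 + 8 + 1 + 12 = 62.
62 ÷ 4 = 15.5 beats.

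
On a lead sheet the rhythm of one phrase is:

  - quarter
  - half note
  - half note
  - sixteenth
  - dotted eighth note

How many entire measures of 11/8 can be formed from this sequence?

One bar of 11/8 = 22 sixteenth notes.
Express everything in sixteenth notes: quarter = 4; half note = 8; half note = 8; sixteenth = 1; dotted eighth note = 3.
Sum: 4 + 8 + 8 + 1 + 3 = 24.
24 ÷ 22 = 1 complete bar with 2 left over.

1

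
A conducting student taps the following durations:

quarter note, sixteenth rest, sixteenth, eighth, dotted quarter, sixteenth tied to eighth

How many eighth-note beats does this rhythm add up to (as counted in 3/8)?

One eighth-note beat = 2 sixteenth notes.
In sixteenth notes: quarter note = 4; sixteenth rest = 1; sixteenth = 1; eighth = 2; dotted quarter = 6; sixteenth tied to eighth (sixteenth + eighth) = 3.
Sum: 4 + 1 + 1 + 2 + 6 + 3 = 17.
17 ÷ 2 = 8.5 beats.

8.5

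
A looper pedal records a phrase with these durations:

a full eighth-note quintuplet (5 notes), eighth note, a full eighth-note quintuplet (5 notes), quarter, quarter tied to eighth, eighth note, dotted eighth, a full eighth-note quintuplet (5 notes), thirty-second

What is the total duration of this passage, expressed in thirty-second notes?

83

Working in thirty-second notes: a full eighth-note quintuplet (5 notes) (five quintuplet eighths span one half) = 16; eighth note = 4; a full eighth-note quintuplet (5 notes) (five quintuplet eighths span one half) = 16; quarter = 8; quarter tied to eighth (quarter + eighth) = 12; eighth note = 4; dotted eighth = 6; a full eighth-note quintuplet (5 notes) (five quintuplet eighths span one half) = 16; thirty-second = 1.
Total: 16 + 4 + 16 + 8 + 12 + 4 + 6 + 16 + 1 = 83 thirty-second notes.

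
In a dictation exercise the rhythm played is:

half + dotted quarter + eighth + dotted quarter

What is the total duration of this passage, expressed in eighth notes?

11

Working in eighth notes: half = 4; dotted quarter = 3; eighth = 1; dotted quarter = 3.
Altogether 4 + 3 + 1 + 3 = 11 eighth notes.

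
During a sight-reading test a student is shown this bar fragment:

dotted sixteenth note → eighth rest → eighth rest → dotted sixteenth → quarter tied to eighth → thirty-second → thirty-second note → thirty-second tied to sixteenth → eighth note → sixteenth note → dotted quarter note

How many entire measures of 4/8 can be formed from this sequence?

3

One bar of 4/8 = 16 thirty-second notes.
In thirty-second notes: dotted sixteenth note = 3; eighth rest = 4; eighth rest = 4; dotted sixteenth = 3; quarter tied to eighth (quarter + eighth) = 12; thirty-second = 1; thirty-second note = 1; thirty-second tied to sixteenth (thirty-second + sixteenth) = 3; eighth note = 4; sixteenth note = 2; dotted quarter note = 12.
Total: 3 + 4 + 4 + 3 + 12 + 1 + 1 + 3 + 4 + 2 + 12 = 49.
49 ÷ 16 = 3 complete bars with 1 left over.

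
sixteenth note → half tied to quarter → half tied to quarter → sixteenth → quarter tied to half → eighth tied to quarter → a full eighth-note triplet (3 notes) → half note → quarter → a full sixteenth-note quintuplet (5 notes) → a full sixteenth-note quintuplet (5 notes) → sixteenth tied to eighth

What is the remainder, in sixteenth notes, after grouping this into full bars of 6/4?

One bar of 6/4 = 24 sixteenth notes.
Each duration in sixteenth notes: sixteenth note = 1; half tied to quarter (half + quarter) = 12; half tied to quarter (half + quarter) = 12; sixteenth = 1; quarter tied to half (quarter + half) = 12; eighth tied to quarter (eighth + quarter) = 6; a full eighth-note triplet (3 notes) (three triplet eighths span one quarter) = 4; half note = 8; quarter = 4; a full sixteenth-note quintuplet (5 notes) (five quintuplet sixteenths span one quarter) = 4; a full sixteenth-note quintuplet (5 notes) (five quintuplet sixteenths span one quarter) = 4; sixteenth tied to eighth (sixteenth + eighth) = 3.
Altogether 1 + 12 + 12 + 1 + 12 + 6 + 4 + 8 + 4 + 4 + 4 + 3 = 71.
71 ÷ 24 = 2 complete bars with 23 sixteenth notes remaining.

23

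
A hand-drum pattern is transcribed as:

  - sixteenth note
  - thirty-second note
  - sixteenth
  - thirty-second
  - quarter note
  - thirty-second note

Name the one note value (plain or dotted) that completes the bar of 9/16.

The bar of 9/16 = 18 thirty-second notes.
Each duration in thirty-second notes: sixteenth note = 2; thirty-second note = 1; sixteenth = 2; thirty-second = 1; quarter note = 8; thirty-second note = 1.
Adding: 2 + 1 + 2 + 1 + 8 + 1 = 15.
Remaining: 18 − 15 = 3 thirty-second notes, which is a dotted sixteenth note.

dotted sixteenth note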